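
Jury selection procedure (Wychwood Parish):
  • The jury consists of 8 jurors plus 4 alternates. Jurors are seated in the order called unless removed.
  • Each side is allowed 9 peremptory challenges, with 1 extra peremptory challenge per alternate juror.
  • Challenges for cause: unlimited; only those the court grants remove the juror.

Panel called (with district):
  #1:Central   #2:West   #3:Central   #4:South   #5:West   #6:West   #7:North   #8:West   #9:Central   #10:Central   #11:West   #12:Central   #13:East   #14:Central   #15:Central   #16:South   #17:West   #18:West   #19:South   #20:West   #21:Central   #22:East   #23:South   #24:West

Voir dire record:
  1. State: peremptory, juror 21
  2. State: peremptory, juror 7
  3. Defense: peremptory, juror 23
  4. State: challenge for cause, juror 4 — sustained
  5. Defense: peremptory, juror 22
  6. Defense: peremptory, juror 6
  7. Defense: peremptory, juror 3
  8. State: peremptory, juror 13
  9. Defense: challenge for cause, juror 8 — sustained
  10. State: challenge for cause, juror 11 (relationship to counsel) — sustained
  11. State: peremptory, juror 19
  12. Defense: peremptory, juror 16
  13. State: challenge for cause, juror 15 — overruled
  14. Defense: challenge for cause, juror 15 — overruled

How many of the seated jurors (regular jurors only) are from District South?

Removed: #3, #4, #6, #7, #8, #11, #13, #16, #19, #21, #22, #23.
Seated jurors 1–8: #1, #2, #5, #9, #10, #12, #14, #15 (alternates #17, #18, #20, #24 not counted).
None of those are in District South → 0.

0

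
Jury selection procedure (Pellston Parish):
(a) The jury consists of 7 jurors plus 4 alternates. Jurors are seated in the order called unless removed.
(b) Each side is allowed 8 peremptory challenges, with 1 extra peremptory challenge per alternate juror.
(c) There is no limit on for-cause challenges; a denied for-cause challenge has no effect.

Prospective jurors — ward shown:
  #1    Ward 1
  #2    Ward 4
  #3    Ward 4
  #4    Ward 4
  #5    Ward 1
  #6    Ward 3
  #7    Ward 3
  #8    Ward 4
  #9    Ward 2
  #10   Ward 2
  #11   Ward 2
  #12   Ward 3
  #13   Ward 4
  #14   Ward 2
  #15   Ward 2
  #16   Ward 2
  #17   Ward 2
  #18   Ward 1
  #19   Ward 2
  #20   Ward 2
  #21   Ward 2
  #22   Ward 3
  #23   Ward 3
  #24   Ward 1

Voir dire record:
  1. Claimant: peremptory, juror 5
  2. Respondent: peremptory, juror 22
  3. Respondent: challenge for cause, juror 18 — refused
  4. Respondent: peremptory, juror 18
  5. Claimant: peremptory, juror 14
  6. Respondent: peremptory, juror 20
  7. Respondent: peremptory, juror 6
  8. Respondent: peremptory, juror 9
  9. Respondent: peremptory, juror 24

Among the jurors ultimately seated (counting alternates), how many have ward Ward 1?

1

Removed: #5, #6, #9, #14, #18, #20, #22, #24.
Seated (11 incl. alternates): #1, #2, #3, #4, #7, #8, #10, #11, #12, #13, #15.
Of those, in Ward 1: #1 → 1.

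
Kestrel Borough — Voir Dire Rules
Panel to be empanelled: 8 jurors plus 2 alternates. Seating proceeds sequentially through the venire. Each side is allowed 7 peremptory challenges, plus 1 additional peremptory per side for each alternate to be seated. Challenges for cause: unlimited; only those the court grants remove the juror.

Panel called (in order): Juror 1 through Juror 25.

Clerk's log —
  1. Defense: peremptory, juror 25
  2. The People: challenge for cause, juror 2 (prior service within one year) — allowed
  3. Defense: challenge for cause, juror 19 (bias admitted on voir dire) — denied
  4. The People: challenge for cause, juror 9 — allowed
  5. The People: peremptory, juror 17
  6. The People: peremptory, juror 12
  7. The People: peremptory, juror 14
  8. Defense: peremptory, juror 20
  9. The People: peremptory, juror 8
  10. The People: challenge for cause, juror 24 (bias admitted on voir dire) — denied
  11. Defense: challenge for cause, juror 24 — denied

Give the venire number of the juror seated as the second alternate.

15

Removed: #2, #8, #9, #12, #14, #17, #20, #25. (#19, #24 stay — for-cause denied.)
Seating in order: seats 1–8 → #1, #3, #4, #5, #6, #7, #10, #11; alternates → #13, #15.
So alternate 2 is #15.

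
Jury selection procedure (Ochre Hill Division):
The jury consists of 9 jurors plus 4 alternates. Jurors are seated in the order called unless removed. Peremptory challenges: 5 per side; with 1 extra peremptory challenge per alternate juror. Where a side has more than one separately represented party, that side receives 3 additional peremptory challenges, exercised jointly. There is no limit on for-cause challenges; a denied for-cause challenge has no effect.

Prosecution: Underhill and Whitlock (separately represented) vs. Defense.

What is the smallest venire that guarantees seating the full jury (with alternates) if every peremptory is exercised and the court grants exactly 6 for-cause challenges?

Seats to fill: 9 + 4 alternates = 13.
Peremptories — Prosecution: 5 + 1×4 + 3 = 12; Defense: 5 + 1×4 = 9; total 21.
For-cause removals: 6.
Minimum venire: 13 + 21 + 6 = 40.

40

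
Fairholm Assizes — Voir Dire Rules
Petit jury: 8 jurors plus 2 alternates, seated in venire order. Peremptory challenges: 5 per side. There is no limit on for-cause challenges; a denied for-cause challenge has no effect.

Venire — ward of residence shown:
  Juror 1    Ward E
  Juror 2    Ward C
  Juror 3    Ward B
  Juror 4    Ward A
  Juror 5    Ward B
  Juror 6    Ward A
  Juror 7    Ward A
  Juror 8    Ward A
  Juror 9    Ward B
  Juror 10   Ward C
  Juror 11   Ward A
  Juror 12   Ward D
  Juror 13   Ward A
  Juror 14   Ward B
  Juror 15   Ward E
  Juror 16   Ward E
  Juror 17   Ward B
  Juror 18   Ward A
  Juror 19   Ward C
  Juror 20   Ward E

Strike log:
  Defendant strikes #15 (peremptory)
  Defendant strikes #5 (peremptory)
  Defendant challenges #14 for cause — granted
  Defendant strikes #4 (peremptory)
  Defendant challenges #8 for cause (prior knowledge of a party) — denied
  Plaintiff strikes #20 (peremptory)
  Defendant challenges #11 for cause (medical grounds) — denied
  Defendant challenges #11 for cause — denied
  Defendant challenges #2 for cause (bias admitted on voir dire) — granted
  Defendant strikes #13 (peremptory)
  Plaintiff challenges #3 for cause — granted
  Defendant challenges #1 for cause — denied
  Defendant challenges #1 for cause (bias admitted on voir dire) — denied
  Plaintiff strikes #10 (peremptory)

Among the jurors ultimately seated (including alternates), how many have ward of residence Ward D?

1

Removed: #2, #3, #4, #5, #10, #13, #14, #15, #20.
Seated (10 incl. alternates): #1, #6, #7, #8, #9, #11, #12, #16, #17, #18.
Of those, in Ward D: #12 → 1.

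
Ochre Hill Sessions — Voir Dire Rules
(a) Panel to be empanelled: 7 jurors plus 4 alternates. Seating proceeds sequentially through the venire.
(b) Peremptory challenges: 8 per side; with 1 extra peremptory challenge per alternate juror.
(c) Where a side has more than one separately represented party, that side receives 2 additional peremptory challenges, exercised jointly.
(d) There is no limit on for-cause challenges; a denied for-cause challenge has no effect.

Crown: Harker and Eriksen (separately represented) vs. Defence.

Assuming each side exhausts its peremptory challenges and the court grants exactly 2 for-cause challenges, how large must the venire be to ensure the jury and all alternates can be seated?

39

Seats to fill: 7 + 4 alternates = 11.
Peremptories — Crown: 8 + 1×4 + 2 = 14; Defence: 8 + 1×4 = 12; total 26.
For-cause removals: 2.
Minimum venire: 11 + 26 + 2 = 39.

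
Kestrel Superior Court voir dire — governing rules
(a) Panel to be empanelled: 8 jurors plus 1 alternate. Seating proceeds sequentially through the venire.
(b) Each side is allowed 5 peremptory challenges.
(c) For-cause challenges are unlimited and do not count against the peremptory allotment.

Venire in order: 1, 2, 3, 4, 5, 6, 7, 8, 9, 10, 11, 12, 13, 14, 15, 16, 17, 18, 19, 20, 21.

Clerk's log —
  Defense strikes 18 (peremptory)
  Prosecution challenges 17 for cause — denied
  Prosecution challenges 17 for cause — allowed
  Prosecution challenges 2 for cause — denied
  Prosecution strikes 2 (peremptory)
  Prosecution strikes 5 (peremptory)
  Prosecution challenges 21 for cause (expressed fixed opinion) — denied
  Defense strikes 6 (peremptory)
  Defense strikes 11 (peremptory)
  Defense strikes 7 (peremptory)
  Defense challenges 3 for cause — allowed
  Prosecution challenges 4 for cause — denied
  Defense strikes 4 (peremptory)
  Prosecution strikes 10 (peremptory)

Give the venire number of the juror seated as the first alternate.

Removed: #2, #3, #4, #5, #6, #7, #10, #11, #17, #18. (#21 stays — for-cause denied.)
Seating in order: seats 1–8 → #1, #8, #9, #12, #13, #14, #15, #16; alternates → #19.
So alternate 1 is #19.

19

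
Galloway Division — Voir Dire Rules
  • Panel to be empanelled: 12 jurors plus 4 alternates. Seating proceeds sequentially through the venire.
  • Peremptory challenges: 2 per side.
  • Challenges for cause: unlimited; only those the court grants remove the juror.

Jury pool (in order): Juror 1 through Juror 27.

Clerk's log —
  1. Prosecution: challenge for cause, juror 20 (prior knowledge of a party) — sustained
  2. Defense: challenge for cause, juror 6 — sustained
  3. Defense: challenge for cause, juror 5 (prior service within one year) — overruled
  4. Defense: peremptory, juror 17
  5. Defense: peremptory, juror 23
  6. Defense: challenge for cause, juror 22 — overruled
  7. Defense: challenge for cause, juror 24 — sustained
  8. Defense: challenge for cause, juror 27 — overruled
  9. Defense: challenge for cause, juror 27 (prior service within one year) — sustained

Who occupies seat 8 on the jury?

Removed: #6, #17, #20, #23, #24, #27. (#5, #22 stay — for-cause denied.)
Filling seats in venire order through position 8: #1, #2, #3, #4, #5, #7, #8, #9.
So seat 8 is #9.

9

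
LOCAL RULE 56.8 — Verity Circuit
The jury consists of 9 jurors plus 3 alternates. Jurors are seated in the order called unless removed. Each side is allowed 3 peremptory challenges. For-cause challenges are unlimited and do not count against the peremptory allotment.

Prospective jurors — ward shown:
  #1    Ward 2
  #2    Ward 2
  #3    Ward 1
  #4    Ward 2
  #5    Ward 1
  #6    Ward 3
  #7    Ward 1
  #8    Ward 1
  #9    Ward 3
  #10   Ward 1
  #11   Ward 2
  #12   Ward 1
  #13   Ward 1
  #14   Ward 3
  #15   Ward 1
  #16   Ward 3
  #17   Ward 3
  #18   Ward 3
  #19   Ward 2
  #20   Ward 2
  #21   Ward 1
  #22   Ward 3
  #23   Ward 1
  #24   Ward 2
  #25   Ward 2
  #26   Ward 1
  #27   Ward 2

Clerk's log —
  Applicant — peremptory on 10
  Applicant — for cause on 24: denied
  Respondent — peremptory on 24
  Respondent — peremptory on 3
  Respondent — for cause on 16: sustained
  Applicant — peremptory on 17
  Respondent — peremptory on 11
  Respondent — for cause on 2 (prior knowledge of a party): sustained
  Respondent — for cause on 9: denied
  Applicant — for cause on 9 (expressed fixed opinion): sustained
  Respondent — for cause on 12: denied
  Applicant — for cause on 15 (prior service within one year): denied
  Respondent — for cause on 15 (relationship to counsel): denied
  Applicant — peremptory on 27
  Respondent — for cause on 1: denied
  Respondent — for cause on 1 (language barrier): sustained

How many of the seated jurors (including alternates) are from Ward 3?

Removed: #1, #2, #3, #9, #10, #11, #16, #17, #24, #27.
Seated (12 incl. alternates): #4, #5, #6, #7, #8, #12, #13, #14, #15, #18, #19, #20.
Of those, in Ward 3: #6, #14, #18 → 3.

3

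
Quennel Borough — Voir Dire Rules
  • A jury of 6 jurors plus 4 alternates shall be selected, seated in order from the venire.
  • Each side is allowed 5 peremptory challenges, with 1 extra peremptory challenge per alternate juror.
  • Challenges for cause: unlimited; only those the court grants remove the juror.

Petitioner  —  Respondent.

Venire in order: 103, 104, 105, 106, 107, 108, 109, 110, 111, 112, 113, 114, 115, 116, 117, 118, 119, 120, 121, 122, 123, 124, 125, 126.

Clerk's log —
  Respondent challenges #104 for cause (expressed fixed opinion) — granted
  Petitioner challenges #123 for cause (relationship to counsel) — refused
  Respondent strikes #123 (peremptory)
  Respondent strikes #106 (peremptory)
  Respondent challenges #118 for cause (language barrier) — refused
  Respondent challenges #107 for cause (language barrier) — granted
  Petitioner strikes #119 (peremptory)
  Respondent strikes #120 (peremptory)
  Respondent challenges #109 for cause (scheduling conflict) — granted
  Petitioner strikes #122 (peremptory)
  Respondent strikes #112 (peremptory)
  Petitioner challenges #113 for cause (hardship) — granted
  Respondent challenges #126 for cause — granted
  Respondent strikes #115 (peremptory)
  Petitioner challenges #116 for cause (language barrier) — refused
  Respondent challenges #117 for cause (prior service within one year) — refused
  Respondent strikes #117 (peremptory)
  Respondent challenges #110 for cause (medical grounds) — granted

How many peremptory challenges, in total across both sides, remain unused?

Petitioner allotment: 5 base + 1 × 4 alternates = 9. Respondent allotment: 5 base + 1 × 4 alternates = 9.
Petitioner peremptories used: #119, #122 — 2 (for-cause on #123, #113, #116 don't count).
Respondent peremptories used: #123, #106, #120, #112, #115, #117 — 6 (for-cause on #104, #118, #107, #109, #126, #117, #110 don't count).
Remaining: (9 − 2) + (9 − 6) = 10.

10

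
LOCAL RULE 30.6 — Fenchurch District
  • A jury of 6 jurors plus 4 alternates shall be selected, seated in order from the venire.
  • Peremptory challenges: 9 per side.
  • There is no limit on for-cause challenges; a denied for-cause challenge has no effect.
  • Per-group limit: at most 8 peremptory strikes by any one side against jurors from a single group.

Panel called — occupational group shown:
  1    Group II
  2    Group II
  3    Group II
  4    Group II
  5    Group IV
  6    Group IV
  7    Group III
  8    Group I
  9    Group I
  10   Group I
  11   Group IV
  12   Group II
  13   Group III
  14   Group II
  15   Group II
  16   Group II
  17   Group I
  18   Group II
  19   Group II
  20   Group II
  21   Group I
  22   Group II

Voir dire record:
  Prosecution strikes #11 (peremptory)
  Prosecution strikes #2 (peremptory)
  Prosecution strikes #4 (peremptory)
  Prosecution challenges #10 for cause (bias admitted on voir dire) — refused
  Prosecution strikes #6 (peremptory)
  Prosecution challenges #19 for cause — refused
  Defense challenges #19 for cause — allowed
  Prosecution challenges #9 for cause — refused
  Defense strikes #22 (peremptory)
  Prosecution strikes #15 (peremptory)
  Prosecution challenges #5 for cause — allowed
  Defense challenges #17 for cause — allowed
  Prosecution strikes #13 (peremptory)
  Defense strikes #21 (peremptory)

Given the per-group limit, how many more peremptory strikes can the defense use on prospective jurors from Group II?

7

Defense peremptories so far: #22, #21 — 2 of 9 used, 7 left overall.
Against Group II: #22 — 1 used; per-group cap 8 leaves 7.
Binding limit: min(7, 7) = 7.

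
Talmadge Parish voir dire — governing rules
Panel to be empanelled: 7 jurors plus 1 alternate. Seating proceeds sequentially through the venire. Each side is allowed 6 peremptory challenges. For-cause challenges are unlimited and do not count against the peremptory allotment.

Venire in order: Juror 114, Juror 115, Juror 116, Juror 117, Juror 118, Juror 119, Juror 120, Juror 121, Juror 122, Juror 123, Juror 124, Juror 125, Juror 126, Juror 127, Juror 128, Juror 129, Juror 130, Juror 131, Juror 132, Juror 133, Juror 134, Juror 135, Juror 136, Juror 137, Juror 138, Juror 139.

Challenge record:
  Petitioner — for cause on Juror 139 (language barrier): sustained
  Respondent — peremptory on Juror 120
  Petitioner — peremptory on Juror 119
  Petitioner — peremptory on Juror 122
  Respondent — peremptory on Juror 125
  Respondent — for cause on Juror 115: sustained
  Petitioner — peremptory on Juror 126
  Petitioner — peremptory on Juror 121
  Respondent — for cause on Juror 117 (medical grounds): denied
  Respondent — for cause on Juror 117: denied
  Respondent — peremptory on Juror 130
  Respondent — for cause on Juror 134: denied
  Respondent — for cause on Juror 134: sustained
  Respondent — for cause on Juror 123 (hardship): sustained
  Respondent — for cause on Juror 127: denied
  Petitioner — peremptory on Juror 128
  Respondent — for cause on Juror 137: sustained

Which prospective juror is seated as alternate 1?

Removed: #115, #119, #120, #121, #122, #123, #125, #126, #128, #130, #134, #137, #139. (#117, #127 stay — for-cause denied.)
Filling seats in venire order through position 8: #114, #116, #117, #118, #124, #127, #129, #131.
So alternate 1 is #131.

131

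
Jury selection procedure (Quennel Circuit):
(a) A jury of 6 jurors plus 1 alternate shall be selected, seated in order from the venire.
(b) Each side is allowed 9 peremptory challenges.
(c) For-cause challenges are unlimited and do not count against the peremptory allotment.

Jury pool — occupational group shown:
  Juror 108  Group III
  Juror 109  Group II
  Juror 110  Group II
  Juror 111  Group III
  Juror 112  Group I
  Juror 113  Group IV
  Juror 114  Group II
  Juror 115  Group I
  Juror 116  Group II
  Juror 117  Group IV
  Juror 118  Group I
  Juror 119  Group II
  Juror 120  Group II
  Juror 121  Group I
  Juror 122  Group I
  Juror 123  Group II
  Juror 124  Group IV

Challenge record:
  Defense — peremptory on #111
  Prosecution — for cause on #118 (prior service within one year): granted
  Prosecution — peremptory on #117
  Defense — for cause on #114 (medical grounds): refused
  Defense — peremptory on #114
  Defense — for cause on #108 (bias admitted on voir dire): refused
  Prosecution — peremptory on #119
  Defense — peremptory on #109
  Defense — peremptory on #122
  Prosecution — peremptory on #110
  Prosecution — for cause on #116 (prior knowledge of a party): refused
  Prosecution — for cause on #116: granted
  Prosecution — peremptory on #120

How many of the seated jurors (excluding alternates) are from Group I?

3

Removed: #109, #110, #111, #114, #116, #117, #118, #119, #120, #122.
Seated jurors 1–6: #108, #112, #113, #115, #121, #123 (alternates #124 not counted).
Of those, in Group I: #112, #115, #121 → 3.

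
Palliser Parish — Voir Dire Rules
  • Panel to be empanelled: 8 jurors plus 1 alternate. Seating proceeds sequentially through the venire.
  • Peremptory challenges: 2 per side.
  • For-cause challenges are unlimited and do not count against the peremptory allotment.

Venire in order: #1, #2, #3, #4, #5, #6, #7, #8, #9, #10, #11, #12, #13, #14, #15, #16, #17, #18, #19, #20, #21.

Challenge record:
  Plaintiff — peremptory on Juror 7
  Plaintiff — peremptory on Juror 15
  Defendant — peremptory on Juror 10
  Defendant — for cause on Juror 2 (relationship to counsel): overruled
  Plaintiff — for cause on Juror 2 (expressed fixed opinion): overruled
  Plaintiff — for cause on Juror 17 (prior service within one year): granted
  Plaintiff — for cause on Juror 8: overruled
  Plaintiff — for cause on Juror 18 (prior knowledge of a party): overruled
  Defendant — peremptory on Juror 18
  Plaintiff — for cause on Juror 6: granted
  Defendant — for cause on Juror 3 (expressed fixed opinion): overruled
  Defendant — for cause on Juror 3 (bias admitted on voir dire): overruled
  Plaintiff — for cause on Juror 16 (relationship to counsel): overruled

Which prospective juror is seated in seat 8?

Removed: #6, #7, #10, #15, #17, #18. (#2, #3, #8, #16 stay — for-cause denied.)
Seating in order: seats 1–8 → #1, #2, #3, #4, #5, #8, #9, #11; alternates → #12.
So seat 8 is #11.

11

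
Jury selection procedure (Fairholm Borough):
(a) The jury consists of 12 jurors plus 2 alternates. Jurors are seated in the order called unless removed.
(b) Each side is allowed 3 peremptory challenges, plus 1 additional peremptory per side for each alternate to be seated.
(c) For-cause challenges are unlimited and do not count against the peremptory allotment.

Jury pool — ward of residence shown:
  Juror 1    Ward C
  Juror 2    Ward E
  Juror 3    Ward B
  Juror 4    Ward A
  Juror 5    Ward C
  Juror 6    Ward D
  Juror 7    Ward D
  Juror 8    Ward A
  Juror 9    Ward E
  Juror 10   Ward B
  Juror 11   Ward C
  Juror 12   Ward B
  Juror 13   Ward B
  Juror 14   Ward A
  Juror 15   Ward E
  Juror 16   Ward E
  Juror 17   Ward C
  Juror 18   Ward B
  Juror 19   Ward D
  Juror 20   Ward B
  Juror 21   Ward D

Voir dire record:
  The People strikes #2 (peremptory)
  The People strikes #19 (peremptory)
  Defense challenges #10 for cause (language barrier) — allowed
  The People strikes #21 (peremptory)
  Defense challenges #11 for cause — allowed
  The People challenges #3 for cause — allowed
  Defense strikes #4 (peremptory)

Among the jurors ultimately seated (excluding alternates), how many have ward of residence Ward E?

3

Removed: #2, #3, #4, #10, #11, #19, #21.
Seated jurors 1–12: #1, #5, #6, #7, #8, #9, #12, #13, #14, #15, #16, #17 (alternates #18, #20 not counted).
Of those, in Ward E: #9, #15, #16 → 3.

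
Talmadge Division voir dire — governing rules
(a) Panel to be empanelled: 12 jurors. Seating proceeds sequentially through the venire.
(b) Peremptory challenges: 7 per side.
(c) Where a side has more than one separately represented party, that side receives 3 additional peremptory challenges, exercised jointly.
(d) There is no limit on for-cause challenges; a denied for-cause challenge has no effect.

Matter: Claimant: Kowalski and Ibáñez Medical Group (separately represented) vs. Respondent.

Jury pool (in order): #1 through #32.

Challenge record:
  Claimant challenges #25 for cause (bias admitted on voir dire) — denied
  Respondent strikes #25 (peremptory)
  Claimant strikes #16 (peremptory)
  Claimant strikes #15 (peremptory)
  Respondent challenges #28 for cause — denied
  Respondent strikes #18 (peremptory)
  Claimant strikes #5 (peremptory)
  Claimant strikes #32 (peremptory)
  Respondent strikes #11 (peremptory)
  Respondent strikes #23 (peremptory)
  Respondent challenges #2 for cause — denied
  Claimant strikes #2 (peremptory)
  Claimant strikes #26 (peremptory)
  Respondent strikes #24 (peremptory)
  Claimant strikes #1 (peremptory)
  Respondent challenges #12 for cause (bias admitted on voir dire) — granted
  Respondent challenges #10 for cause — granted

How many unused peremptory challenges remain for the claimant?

3

Claimant allotment: 7 base + 3 multi-party = 10.
Claimant peremptories used: #16, #15, #5, #32, #2, #26, #1 — 7 (the for-cause on #25 doesn't count).
Remaining: 10 − 7 = 3.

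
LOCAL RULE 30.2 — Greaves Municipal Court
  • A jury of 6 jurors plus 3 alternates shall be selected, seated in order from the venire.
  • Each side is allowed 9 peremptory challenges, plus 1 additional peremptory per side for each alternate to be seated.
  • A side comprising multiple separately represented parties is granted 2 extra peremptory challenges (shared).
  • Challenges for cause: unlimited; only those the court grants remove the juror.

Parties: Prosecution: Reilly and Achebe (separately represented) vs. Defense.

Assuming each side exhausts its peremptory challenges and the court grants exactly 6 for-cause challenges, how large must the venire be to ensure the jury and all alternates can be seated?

Seats to fill: 6 + 3 alternates = 9.
Peremptories — Prosecution: 9 + 1×3 + 2 = 14; Defense: 9 + 1×3 = 12; total 26.
For-cause removals: 6.
Minimum venire: 9 + 26 + 6 = 41.

41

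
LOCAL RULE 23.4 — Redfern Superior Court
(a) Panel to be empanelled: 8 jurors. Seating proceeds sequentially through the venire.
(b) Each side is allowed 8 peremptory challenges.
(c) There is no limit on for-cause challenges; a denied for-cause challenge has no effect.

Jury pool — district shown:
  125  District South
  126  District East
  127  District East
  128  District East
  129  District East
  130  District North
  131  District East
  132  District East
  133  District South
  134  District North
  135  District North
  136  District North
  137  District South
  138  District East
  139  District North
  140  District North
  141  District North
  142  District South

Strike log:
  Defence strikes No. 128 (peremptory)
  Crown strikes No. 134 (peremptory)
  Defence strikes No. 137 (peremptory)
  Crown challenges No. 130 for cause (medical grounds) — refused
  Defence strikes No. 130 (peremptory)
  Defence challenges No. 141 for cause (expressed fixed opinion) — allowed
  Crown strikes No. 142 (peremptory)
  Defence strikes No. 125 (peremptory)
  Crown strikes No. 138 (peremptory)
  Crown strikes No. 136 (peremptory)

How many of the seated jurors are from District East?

Removed: #125, #128, #130, #134, #136, #137, #138, #141, #142.
Seated jurors 1–8: #126, #127, #129, #131, #132, #133, #135, #139.
Of those, in District East: #126, #127, #129, #131, #132 → 5.

5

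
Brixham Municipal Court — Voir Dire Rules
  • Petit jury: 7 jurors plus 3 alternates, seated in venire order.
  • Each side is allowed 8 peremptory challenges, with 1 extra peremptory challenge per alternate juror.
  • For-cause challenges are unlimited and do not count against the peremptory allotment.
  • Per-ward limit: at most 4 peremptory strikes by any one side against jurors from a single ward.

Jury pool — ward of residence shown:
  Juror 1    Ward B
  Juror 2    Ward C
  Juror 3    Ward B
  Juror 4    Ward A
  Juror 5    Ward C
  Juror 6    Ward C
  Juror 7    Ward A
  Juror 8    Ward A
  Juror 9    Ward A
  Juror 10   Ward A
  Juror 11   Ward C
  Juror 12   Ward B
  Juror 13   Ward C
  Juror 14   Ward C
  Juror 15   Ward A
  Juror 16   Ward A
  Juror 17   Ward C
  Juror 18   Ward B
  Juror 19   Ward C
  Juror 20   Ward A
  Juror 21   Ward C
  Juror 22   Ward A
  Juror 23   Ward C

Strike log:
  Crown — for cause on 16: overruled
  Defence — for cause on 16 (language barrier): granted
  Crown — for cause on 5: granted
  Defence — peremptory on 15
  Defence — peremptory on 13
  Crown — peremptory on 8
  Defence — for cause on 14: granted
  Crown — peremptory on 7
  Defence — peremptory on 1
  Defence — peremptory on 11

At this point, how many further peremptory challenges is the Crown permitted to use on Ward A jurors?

Crown peremptories so far: #8, #7 — 2 of 11 used, 9 left overall.
Against Ward A: #8, #7 — 2 used; per-ward cap 4 leaves 2.
Binding limit: min(9, 2) = 2.

2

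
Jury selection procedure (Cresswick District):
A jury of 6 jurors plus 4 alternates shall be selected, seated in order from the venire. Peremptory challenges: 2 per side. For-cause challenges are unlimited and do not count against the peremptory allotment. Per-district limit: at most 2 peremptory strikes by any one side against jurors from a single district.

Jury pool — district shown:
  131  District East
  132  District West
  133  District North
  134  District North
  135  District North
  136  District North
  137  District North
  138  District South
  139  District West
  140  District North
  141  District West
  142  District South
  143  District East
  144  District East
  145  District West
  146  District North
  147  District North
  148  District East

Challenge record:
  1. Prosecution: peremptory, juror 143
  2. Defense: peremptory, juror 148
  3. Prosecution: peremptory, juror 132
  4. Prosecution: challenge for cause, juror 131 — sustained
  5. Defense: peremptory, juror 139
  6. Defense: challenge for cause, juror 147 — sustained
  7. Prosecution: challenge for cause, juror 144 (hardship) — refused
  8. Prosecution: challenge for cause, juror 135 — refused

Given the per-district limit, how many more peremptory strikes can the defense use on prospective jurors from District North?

0

Defense peremptories so far: #148, #139 — 2 of 2 used, 0 left overall.
Against District North: none yet — per-district cap 2 leaves 2.
Binding limit: min(0, 2) = 0.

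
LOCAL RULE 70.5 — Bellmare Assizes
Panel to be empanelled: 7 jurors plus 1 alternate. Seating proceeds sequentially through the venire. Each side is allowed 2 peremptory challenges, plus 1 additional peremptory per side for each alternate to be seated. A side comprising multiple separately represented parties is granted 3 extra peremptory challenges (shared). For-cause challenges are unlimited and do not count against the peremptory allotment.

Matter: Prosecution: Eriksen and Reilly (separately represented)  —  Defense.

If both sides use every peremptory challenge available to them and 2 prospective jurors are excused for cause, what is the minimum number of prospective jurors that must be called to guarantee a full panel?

19

Seats to fill: 7 + 1 alternates = 8.
Peremptories — Prosecution: 2 + 1×1 + 3 = 6; Defense: 2 + 1×1 = 3; total 9.
For-cause removals: 2.
Minimum venire: 8 + 9 + 2 = 19.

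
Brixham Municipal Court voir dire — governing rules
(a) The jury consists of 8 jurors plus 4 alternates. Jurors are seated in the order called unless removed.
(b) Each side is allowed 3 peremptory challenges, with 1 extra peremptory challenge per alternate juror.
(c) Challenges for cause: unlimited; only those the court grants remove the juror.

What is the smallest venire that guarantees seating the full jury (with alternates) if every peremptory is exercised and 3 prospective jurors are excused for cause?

Seats to fill: 8 + 4 alternates = 12.
Peremptories: 3 + 1×4 = 7 per side × 2 sides = 14.
For-cause removals: 3.
Minimum venire: 12 + 14 + 3 = 29.

29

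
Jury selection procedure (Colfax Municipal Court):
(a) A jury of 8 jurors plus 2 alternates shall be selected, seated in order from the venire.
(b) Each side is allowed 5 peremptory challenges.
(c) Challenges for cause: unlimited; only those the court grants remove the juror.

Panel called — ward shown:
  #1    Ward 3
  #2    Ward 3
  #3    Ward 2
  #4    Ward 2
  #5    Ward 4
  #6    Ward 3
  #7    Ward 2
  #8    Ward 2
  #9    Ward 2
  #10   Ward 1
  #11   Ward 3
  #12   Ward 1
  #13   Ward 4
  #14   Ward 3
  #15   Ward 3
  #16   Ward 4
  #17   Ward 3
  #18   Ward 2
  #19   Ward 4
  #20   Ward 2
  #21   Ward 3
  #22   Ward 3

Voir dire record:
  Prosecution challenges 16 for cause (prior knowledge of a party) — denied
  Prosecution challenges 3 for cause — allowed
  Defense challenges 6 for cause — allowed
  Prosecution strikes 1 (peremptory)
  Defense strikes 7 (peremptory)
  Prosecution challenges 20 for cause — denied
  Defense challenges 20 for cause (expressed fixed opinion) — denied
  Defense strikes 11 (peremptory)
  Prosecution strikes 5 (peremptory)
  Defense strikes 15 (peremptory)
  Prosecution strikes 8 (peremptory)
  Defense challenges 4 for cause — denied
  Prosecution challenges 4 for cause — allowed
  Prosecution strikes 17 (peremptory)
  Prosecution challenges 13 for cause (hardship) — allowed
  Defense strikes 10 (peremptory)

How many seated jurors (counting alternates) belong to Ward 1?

Removed: #1, #3, #4, #5, #6, #7, #8, #10, #11, #13, #15, #17.
Seated (10 incl. alternates): #2, #9, #12, #14, #16, #18, #19, #20, #21, #22.
Of those, in Ward 1: #12 → 1.

1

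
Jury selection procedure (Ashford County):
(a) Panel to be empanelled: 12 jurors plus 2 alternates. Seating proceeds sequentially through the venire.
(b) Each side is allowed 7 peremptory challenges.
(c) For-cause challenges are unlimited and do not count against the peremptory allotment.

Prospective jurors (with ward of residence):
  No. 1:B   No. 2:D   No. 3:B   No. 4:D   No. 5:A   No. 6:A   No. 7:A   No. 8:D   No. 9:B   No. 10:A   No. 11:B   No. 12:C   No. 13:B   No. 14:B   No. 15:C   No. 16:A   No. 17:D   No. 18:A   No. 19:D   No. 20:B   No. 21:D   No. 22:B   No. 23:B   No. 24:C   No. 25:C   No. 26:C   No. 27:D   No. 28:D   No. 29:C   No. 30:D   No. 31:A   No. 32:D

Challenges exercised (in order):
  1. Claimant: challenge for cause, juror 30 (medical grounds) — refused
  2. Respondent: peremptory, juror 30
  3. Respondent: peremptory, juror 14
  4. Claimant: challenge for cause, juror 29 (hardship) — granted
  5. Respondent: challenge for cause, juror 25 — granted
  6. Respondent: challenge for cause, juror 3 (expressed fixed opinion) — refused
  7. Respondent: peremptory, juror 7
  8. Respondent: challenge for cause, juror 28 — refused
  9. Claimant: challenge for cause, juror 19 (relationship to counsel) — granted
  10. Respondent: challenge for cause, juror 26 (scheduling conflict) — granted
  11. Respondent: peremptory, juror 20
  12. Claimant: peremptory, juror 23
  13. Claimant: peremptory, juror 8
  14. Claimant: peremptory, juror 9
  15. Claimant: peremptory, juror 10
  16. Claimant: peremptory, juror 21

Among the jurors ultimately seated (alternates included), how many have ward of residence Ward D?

3

Removed: #7, #8, #9, #10, #14, #19, #20, #21, #23, #25, #26, #29, #30.
Seated (14 incl. alternates): #1, #2, #3, #4, #5, #6, #11, #12, #13, #15, #16, #17, #18, #22.
Of those, in Ward D: #2, #4, #17 → 3.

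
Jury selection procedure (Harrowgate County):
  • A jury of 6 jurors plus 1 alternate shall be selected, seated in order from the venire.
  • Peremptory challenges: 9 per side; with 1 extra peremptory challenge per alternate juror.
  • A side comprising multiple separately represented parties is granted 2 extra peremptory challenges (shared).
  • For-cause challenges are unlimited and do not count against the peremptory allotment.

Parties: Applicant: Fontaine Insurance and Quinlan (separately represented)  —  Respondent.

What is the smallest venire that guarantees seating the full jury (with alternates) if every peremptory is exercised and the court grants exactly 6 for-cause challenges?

Seats to fill: 6 + 1 alternates = 7.
Peremptories — Applicant: 9 + 1×1 + 2 = 12; Respondent: 9 + 1×1 = 10; total 22.
For-cause removals: 6.
Minimum venire: 7 + 22 + 6 = 35.

35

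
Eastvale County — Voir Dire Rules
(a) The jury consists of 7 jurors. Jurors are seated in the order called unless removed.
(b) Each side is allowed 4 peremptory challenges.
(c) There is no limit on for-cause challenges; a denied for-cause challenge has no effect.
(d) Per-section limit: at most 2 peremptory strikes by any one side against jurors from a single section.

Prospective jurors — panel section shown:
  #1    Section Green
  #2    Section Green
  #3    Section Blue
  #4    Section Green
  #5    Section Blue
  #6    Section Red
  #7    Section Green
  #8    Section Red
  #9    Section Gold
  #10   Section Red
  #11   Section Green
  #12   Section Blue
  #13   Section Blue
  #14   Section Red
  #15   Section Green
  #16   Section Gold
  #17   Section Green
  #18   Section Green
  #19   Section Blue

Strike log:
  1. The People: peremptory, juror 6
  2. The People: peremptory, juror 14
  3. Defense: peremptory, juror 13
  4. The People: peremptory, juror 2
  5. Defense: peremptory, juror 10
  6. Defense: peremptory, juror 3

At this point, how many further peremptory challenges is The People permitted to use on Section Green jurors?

1

The People peremptories so far: #6, #14, #2 — 3 of 4 used, 1 left overall.
Against Section Green: #2 — 1 used; per-section cap 2 leaves 1.
Binding limit: min(1, 1) = 1.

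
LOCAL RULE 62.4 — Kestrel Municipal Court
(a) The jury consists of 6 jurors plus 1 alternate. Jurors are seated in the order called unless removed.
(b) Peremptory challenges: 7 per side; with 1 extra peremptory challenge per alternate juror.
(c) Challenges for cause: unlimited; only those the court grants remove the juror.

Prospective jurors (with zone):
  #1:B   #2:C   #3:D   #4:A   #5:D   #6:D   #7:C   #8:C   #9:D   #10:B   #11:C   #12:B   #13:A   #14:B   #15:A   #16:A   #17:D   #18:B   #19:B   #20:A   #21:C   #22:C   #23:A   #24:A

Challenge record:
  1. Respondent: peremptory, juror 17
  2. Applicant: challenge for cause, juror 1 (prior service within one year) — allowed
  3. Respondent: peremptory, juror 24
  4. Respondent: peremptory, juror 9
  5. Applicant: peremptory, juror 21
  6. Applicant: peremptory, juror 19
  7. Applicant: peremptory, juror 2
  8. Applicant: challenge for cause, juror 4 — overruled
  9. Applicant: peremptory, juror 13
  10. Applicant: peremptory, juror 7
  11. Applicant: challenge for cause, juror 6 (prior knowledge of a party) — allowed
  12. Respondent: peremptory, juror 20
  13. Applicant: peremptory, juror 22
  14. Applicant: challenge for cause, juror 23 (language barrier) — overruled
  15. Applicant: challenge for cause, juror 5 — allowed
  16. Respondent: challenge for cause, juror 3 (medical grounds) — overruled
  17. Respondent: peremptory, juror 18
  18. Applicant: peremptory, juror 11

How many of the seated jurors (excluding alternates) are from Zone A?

1

Removed: #1, #2, #5, #6, #7, #9, #11, #13, #17, #18, #19, #20, #21, #22, #24.
Seated jurors 1–6: #3, #4, #8, #10, #12, #14 (alternates #15 not counted).
Of those, in Zone A: #4 → 1.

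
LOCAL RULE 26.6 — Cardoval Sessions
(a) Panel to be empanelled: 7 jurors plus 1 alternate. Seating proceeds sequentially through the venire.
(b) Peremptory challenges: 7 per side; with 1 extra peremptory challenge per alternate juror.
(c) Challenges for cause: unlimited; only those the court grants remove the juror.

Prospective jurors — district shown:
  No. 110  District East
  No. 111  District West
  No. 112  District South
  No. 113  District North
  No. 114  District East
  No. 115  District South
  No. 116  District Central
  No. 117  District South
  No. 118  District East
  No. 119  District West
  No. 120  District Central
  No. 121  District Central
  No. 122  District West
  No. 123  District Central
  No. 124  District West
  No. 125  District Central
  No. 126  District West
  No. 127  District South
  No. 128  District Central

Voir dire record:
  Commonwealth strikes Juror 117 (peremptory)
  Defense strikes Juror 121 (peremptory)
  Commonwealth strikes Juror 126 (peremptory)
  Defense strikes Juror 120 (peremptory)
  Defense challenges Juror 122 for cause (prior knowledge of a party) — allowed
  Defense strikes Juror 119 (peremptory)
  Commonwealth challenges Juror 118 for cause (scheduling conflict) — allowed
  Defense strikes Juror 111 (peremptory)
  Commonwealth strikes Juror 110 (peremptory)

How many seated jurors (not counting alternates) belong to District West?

Removed: #110, #111, #117, #118, #119, #120, #121, #122, #126.
Seated jurors 1–7: #112, #113, #114, #115, #116, #123, #124 (alternates #125 not counted).
Of those, in District West: #124 → 1.

1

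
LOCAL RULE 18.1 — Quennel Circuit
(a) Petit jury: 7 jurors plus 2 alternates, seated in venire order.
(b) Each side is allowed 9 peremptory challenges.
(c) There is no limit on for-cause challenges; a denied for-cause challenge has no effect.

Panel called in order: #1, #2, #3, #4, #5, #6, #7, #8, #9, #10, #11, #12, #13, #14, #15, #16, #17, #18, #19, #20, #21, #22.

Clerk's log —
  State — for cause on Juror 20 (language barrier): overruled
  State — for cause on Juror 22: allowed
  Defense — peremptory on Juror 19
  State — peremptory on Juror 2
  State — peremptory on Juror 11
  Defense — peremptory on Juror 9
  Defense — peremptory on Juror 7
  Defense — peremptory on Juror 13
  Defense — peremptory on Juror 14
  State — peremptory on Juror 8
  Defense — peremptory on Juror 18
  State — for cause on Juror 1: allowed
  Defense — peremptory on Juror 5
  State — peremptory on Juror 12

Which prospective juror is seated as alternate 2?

Removed: #1, #2, #5, #7, #8, #9, #11, #12, #13, #14, #18, #19, #22. (#20 stays — for-cause denied.)
Seating in order: seats 1–7 → #3, #4, #6, #10, #15, #16, #17; alternates → #20, #21.
So alternate 2 is #21.

21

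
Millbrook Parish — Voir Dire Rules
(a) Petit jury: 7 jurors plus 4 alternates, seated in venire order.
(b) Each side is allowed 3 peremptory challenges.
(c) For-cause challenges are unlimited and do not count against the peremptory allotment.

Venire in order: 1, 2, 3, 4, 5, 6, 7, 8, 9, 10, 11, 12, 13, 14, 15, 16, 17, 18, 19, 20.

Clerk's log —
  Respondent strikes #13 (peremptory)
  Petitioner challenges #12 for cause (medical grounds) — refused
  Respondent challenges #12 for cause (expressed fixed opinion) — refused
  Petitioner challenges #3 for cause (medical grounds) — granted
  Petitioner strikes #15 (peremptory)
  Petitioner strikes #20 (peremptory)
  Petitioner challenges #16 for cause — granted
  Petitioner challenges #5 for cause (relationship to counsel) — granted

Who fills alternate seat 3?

12

Removed: #3, #5, #13, #15, #16, #20. (#12 stays — for-cause denied.)
Filling seats in venire order through position 10: #1, #2, #4, #6, #7, #8, #9, #10, #11, #12.
So alternate 3 is #12.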